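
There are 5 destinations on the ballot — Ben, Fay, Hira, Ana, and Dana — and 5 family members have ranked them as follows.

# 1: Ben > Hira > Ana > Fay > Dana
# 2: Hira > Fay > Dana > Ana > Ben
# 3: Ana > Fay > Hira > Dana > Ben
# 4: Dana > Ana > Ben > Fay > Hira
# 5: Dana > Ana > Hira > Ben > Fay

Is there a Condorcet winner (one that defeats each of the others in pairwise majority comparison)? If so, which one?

Head-to-head results (5 voters total):
Ben vs Fay: Ben wins 3–2.
Ben vs Hira: Hira wins 3–2.
Ben vs Ana: Ana wins 4–1.
Ben vs Dana: Dana wins 4–1.
Fay vs Hira: Hira wins 3–2.
Fay vs Ana: Ana wins 4–1.
Fay vs Dana: Fay wins 3–2.
Hira vs Ana: Ana wins 3–2.
Hira vs Dana: Hira wins 3–2.
Ana vs Dana: Dana wins 3–2.
No candidate beats all others: Ben beats Fay beats Dana beats Ben, a majority cycle.

No Condorcet winner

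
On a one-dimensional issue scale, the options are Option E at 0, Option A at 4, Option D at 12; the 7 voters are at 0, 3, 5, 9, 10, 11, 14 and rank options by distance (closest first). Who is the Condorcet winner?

With single-peaked preferences on a line, the Condorcet winner is the candidate closest to the median voter.
The median voter (position 9) is closest to Option D at 12.
Check: Option D vs Option E — voters closer to Option D: 4 of 7.

Option D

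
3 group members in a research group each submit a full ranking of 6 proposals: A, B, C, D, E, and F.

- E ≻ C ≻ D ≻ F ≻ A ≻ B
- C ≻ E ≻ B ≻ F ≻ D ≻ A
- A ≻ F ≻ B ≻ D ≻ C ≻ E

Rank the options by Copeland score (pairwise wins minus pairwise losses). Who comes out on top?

C

Pairwise results:
  A vs B: A wins 2–1.
  A vs C: C wins 2–1.
  A vs D: D wins 2–1.
  A vs E: E wins 2–1.
  A vs F: F wins 2–1.
  B vs C: C wins 2–1.
  B vs D: B wins 2–1.
  B vs E: E wins 2–1.
  B vs F: F wins 2–1.
  C vs D: C wins 2–1.
  C vs E: C wins 2–1.
  C vs F: C wins 2–1.
  D vs E: E wins 2–1.
  D vs F: F wins 2–1.
  E vs F: E wins 2–1.
Copeland scores (wins − losses):
  A: 1 − 4 = -3
  B: 1 − 4 = -3
  C: 5 − 0 = 5
  D: 1 − 4 = -3
  E: 4 − 1 = 3
  F: 3 − 2 = 1
C has the best Copeland score.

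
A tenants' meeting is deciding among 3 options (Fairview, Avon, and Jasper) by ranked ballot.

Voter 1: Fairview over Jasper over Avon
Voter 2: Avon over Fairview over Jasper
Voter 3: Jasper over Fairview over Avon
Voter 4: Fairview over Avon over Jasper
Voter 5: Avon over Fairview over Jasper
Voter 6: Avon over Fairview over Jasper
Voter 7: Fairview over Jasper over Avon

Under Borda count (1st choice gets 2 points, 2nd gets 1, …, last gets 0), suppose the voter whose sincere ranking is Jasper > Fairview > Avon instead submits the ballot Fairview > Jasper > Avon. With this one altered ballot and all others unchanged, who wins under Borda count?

Borda totals with the altered ballot: Fairview 11, Avon 7, Jasper 3.
The winner is unchanged: still Fairview.

Fairview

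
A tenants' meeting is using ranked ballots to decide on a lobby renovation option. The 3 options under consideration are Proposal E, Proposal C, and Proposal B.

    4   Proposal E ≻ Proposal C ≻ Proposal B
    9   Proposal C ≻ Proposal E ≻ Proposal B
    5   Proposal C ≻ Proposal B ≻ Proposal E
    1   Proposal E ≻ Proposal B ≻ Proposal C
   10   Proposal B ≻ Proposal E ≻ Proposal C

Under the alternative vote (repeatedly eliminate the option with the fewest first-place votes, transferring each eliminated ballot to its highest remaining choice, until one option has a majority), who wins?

Proposal C

Round 1: Proposal C 14, Proposal B 10, Proposal E 5. Proposal E has the fewest and is eliminated.
Round 2: Proposal C 18, Proposal B 11. Proposal C has a majority.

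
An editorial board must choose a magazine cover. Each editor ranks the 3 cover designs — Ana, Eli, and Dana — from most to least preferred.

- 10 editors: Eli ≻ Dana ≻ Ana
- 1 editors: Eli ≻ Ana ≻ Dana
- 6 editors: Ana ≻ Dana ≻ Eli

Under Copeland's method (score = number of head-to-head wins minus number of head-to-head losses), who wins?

Pairwise results:
  Ana vs Eli: Eli wins 11–6.
  Ana vs Dana: Dana wins 10–7.
  Eli vs Dana: Eli wins 11–6.
Copeland scores (wins − losses):
  Ana: 0 − 2 = -2
  Eli: 2 − 0 = 2
  Dana: 1 − 1 = 0
Eli has the best Copeland score.

Eli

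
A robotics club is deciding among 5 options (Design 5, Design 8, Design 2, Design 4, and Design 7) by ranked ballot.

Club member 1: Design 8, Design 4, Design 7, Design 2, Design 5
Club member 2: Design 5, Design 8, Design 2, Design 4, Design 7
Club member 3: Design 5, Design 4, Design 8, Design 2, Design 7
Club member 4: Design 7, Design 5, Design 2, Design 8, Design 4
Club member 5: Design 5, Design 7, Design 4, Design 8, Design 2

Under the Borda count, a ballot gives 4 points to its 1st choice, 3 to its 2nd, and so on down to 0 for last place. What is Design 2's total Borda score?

Borda scores:
  Design 5: 0 + 4 + 4 + 3 + 4 = 15
  Design 8: 4 + 3 + 2 + 1 + 1 = 11
  Design 2: 1 + 2 + 1 + 2 + 0 = 6
  Design 4: 3 + 1 + 3 + 0 + 2 = 9
  Design 7: 2 + 0 + 0 + 4 + 3 = 9

6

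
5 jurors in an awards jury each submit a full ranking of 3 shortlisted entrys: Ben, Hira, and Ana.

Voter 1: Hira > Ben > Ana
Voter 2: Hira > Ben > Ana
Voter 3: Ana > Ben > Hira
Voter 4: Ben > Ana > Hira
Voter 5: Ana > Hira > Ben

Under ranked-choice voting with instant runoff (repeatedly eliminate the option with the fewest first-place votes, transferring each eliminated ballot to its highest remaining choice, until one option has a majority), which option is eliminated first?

Ben

Round 1: Hira 2, Ana 2, Ben 1. Ben has the fewest and is eliminated.
Round 2: Ana 3, Hira 2. Ana has a majority.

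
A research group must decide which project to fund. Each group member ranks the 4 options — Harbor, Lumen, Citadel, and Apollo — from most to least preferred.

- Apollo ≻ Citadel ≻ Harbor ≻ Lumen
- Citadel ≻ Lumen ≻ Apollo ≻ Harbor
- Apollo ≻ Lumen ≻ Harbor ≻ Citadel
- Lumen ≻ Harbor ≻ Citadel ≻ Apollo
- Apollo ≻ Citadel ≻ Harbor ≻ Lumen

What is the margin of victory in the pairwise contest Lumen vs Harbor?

Ballots ranking Lumen above Harbor: 3.
Ballots ranking Harbor above Lumen: 2.
Lumen wins 3–2, a margin of 1.

1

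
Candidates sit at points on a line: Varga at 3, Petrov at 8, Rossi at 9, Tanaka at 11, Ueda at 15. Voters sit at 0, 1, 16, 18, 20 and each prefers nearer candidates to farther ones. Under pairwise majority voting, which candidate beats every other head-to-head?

With single-peaked preferences on a line, the Condorcet winner is the candidate closest to the median voter.
The median voter (position 16) is closest to Ueda at 15.
Check: Ueda vs Rossi — voters closer to Ueda: 3 of 5.

Ueda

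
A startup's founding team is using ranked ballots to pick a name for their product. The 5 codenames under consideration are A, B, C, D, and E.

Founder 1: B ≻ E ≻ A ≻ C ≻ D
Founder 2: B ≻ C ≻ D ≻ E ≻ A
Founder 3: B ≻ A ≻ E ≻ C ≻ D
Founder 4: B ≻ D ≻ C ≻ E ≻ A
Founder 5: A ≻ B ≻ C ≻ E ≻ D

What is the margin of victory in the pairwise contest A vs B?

Ballots ranking A above B: 1.
Ballots ranking B above A: 4.
B wins 4–1, a margin of 3.

3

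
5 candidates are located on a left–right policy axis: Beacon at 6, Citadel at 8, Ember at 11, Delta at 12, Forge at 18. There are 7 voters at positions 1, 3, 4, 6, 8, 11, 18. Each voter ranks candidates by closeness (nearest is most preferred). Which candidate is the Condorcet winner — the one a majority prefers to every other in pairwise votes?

Beacon

With single-peaked preferences on a line, the Condorcet winner is the candidate closest to the median voter.
The median voter (position 6) is closest to Beacon at 6.
Check: Beacon vs Delta — voters closer to Beacon: 5 of 7.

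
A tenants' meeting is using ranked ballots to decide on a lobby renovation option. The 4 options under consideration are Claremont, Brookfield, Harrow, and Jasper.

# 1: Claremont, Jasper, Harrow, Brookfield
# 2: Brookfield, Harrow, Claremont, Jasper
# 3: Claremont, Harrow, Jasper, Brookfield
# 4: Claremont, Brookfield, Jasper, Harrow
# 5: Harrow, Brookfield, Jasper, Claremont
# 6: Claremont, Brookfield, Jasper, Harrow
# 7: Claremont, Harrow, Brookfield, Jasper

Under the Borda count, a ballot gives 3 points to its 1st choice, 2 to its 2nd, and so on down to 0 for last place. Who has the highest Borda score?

Claremont

Borda scores:
  Claremont: 3 + 1 + 3 + 3 + 0 + 3 + 3 = 16
  Brookfield: 0 + 3 + 0 + 2 + 2 + 2 + 1 = 10
  Harrow: 1 + 2 + 2 + 0 + 3 + 0 + 2 = 10
  Jasper: 2 + 0 + 1 + 1 + 1 + 1 + 0 = 6
Claremont has the highest total.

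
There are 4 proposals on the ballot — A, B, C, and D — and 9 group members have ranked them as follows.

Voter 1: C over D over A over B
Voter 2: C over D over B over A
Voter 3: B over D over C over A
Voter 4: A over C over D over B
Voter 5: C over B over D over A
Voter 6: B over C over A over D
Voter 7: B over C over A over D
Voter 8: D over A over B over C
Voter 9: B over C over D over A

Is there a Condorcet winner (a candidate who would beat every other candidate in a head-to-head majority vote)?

Head-to-head results (9 voters total):
A vs B: B wins 6–3.
A vs C: C wins 7–2.
A vs D: D wins 6–3.
B vs C: B wins 5–4.
B vs D: B wins 5–4.
C vs D: C wins 7–2.
B beats each rival — A (6–3), C (5–4), D (5–4) — so B is the Condorcet winner.

Yes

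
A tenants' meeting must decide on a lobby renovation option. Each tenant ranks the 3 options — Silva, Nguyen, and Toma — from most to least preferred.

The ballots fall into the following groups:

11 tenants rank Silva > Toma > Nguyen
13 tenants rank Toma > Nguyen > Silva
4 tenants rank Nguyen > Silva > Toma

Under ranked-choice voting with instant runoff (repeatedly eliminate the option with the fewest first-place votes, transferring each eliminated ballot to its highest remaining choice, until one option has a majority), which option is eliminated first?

Round 1: Toma 13, Silva 11, Nguyen 4. Nguyen has the fewest and is eliminated.
Round 2: Silva 15, Toma 13. Silva has a majority.

Nguyen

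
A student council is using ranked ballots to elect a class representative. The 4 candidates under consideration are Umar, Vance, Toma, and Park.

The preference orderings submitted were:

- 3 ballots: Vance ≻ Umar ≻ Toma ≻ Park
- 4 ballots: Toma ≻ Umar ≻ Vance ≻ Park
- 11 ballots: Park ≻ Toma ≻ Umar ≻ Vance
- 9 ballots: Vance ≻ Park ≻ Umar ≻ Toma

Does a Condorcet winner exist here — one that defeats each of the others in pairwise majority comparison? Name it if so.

Head-to-head results (27 voters total):
Umar vs Vance: Umar wins 15–12.
Umar vs Toma: Toma wins 15–12.
Umar vs Park: Park wins 20–7.
Vance vs Toma: Toma wins 15–12.
Vance vs Park: Vance wins 16–11.
Toma vs Park: Park wins 20–7.
No candidate beats all others: Umar beats Vance beats Park beats Umar, a majority cycle.

None — there is no Condorcet winner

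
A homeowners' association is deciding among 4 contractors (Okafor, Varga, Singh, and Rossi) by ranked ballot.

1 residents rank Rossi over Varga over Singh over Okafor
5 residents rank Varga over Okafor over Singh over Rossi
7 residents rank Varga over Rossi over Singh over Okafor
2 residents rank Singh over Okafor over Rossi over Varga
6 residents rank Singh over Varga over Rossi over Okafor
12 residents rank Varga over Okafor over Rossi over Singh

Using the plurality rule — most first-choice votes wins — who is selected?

First-place vote totals:
  Okafor: 0
  Varga: 24
  Singh: 8
  Rossi: 1
Varga has the most first-place votes.

Varga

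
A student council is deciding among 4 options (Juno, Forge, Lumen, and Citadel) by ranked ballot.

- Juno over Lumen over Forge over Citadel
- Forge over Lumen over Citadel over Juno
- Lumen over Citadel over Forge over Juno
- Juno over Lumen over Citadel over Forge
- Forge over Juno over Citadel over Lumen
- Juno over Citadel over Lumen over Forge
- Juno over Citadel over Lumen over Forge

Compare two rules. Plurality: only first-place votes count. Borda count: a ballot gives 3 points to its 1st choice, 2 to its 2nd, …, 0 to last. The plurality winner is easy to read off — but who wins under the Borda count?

Plurality first-place counts: Juno 4, Forge 2, Lumen 1, Citadel 0 → Juno.
Borda totals: Juno 14, Forge 8, Lumen 11, Citadel 9 → Juno.

Juno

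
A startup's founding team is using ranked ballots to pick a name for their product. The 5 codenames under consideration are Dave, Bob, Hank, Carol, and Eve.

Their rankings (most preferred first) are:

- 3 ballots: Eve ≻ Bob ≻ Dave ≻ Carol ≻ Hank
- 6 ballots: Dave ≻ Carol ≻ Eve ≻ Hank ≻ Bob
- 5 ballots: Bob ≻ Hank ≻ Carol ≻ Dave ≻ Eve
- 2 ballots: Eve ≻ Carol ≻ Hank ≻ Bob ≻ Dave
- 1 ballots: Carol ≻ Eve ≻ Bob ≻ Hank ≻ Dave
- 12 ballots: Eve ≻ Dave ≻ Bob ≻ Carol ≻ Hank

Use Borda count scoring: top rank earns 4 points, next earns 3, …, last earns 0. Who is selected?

Eve

Borda scores:
  Dave: 3·2 + 6·4 + 5·1 + 2·0 + 0 + 12·3 = 71
  Bob: 3·3 + 6·0 + 5·4 + 2·1 + 2 + 12·2 = 57
  Hank: 3·0 + 6·1 + 5·3 + 2·2 + 1 + 12·0 = 26
  Carol: 3·1 + 6·3 + 5·2 + 2·3 + 4 + 12·1 = 53
  Eve: 3·4 + 6·2 + 5·0 + 2·4 + 3 + 12·4 = 83
Eve has the highest total.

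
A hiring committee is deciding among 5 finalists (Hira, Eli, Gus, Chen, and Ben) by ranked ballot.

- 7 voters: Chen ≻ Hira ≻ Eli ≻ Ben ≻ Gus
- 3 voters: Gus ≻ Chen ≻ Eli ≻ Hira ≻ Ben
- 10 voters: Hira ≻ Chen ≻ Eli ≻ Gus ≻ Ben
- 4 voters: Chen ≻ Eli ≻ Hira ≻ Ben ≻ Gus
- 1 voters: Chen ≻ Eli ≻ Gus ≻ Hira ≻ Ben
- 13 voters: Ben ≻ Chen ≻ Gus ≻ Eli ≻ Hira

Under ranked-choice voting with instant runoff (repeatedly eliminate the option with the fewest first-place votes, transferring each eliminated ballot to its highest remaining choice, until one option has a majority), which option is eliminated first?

Round 1: Ben 13, Chen 12, Hira 10, Gus 3, Eli 0. Eli has the fewest and is eliminated.
Round 2: Ben 13, Chen 12, Hira 10, Gus 3. Gus has the fewest and is eliminated.
Round 3: Chen 15, Ben 13, Hira 10. Hira has the fewest and is eliminated.
Round 4: Chen 25, Ben 13. Chen has a majority.

Eli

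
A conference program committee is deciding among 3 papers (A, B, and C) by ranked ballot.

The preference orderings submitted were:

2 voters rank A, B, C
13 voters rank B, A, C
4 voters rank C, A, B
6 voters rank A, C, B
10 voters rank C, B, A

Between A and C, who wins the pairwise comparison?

A

Ballots ranking A above C: 2+13+6 = 21.
Ballots ranking C above A: 4+10 = 14.
A wins the head-to-head, 21–14.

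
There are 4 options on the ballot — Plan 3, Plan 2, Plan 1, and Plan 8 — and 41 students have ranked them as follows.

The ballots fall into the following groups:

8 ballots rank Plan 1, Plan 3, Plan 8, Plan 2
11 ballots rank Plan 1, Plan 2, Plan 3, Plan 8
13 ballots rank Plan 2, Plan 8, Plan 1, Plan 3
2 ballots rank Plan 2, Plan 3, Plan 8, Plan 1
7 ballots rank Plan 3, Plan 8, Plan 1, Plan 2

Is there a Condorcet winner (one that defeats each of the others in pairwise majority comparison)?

No

Head-to-head results (41 voters total):
Plan 3 vs Plan 2: Plan 2 wins 26–15.
Plan 3 vs Plan 1: Plan 1 wins 32–9.
Plan 3 vs Plan 8: Plan 3 wins 28–13.
Plan 2 vs Plan 1: Plan 1 wins 26–15.
Plan 2 vs Plan 8: Plan 2 wins 26–15.
Plan 1 vs Plan 8: Plan 8 wins 22–19.
No candidate beats all others: Plan 3 beats Plan 8 beats Plan 1 beats Plan 3, a majority cycle.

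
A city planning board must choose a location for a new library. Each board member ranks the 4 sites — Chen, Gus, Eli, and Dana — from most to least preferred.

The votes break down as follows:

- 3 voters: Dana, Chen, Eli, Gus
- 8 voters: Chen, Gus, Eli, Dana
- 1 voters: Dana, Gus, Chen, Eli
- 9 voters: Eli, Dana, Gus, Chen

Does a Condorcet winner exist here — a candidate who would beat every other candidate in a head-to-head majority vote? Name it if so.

Head-to-head results (21 voters total):
Chen vs Gus: Chen wins 11–10.
Chen vs Eli: Chen wins 12–9.
Chen vs Dana: Dana wins 13–8.
Gus vs Eli: Eli wins 12–9.
Gus vs Dana: Dana wins 13–8.
Eli vs Dana: Eli wins 17–4.
No candidate beats all others: Chen beats Eli beats Dana beats Chen, a majority cycle.

None — there is no Condorcet winner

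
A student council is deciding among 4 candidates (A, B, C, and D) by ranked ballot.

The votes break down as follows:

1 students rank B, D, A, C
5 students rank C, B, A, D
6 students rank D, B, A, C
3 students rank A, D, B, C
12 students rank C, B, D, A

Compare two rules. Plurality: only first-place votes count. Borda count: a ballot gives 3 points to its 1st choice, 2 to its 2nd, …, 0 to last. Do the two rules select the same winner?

No

Plurality first-place counts: A 3, B 1, C 17, D 6 → C.
Borda totals: A 21, B 52, C 51, D 38 → B.
The two rules disagree: plurality picks C, Borda picks B.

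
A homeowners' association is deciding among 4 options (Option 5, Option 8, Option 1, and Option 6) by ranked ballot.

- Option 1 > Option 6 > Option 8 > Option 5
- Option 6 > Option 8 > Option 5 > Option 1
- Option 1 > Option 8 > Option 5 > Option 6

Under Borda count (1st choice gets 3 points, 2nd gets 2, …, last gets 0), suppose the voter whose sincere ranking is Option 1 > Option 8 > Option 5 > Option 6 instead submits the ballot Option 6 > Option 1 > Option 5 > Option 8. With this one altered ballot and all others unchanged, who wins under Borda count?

Borda totals with the altered ballot: Option 5 2, Option 8 3, Option 1 5, Option 6 8.
The switch changes the winner from Option 1 to Option 6.

Option 6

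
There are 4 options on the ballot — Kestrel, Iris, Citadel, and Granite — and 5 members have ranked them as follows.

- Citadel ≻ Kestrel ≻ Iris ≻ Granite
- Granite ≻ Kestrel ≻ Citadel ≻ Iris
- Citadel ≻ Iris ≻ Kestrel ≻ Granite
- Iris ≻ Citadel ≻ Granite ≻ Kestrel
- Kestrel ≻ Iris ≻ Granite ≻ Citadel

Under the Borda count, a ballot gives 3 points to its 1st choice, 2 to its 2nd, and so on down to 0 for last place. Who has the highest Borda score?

Citadel

Borda scores:
  Kestrel: 2 + 2 + 1 + 0 + 3 = 8
  Iris: 1 + 0 + 2 + 3 + 2 = 8
  Citadel: 3 + 1 + 3 + 2 + 0 = 9
  Granite: 0 + 3 + 0 + 1 + 1 = 5
Citadel has the highest total.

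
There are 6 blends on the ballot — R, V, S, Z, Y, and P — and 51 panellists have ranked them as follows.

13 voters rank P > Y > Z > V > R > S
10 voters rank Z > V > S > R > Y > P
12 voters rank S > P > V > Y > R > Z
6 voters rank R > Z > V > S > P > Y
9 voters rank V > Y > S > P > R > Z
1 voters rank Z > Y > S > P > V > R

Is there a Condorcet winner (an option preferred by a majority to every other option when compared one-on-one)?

Head-to-head results (51 voters total):
R vs V: V wins 45–6.
R vs S: S wins 32–19.
R vs Z: R wins 27–24.
R vs Y: Y wins 35–16.
R vs P: P wins 35–16.
V vs S: V wins 38–13.
V vs Z: Z wins 30–21.
V vs Y: V wins 37–14.
V vs P: P wins 26–25.
S vs Z: Z wins 30–21.
S vs Y: S wins 28–23.
S vs P: S wins 38–13.
Z vs Y: Y wins 34–17.
Z vs P: P wins 34–17.
Y vs P: P wins 31–20.
No candidate beats all others: R beats Z beats V beats R, a majority cycle.

No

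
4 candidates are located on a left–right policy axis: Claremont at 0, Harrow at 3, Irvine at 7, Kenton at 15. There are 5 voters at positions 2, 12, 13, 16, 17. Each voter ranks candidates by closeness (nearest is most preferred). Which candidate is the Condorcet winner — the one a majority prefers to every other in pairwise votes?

Kenton

With single-peaked preferences on a line, the Condorcet winner is the candidate closest to the median voter.
The median voter (position 13) is closest to Kenton at 15.
Check: Kenton vs Irvine — voters closer to Kenton: 4 of 5.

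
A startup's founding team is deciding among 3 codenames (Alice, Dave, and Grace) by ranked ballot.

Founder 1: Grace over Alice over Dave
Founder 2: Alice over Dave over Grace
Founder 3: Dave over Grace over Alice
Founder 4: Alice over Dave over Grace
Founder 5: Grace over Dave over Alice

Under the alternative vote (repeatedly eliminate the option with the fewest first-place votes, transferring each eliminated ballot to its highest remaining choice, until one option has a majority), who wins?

Grace

Round 1: Alice 2, Grace 2, Dave 1. Dave has the fewest and is eliminated.
Round 2: Grace 3, Alice 2. Grace has a majority.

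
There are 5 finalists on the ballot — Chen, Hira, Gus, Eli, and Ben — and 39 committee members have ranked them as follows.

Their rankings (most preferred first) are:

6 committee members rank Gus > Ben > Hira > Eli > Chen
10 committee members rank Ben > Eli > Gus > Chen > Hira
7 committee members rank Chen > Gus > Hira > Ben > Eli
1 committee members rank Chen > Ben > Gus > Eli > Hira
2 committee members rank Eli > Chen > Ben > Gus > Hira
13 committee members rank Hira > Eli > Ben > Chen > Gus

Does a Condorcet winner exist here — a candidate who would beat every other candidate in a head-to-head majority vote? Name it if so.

None — there is no Condorcet winner

Head-to-head results (39 voters total):
Chen vs Hira: Chen wins 20–19.
Chen vs Gus: Chen wins 23–16.
Chen vs Eli: Eli wins 31–8.
Chen vs Ben: Ben wins 29–10.
Hira vs Gus: Gus wins 26–13.
Hira vs Eli: Hira wins 26–13.
Hira vs Ben: Hira wins 20–19.
Gus vs Eli: Eli wins 25–14.
Gus vs Ben: Ben wins 26–13.
Eli vs Ben: Ben wins 24–15.
No candidate beats all others: Chen beats Hira beats Eli beats Chen, a majority cycle.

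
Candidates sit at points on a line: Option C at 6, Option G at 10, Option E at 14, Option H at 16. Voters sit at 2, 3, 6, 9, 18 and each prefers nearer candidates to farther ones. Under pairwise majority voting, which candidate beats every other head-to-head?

With single-peaked preferences on a line, the Condorcet winner is the candidate closest to the median voter.
The median voter (position 6) is closest to Option C at 6.
Check: Option C vs Option G — voters closer to Option C: 3 of 5.

Option C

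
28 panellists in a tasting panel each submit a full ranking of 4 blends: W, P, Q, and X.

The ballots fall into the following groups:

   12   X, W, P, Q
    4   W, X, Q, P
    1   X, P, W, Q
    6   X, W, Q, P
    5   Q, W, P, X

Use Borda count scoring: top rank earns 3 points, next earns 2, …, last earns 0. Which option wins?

Borda scores:
  W: 12·2 + 4·3 + 1 + 6·2 + 5·2 = 59
  P: 12·1 + 4·0 + 2 + 6·0 + 5·1 = 19
  Q: 12·0 + 4·1 + 0 + 6·1 + 5·3 = 25
  X: 12·3 + 4·2 + 3 + 6·3 + 5·0 = 65
X has the highest total.

X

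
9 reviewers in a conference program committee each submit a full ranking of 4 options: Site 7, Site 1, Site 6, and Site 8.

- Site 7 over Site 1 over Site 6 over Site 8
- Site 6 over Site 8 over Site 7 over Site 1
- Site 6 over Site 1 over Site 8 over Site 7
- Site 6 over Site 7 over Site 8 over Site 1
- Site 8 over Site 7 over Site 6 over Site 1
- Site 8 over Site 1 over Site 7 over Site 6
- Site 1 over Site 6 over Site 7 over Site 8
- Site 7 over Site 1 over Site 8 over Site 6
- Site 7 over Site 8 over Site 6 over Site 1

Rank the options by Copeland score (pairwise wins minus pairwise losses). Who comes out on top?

Site 7

Pairwise results:
  Site 7 vs Site 1: Site 7 wins 6–3.
  Site 7 vs Site 6: Site 7 wins 5–4.
  Site 7 vs Site 8: Site 7 wins 5–4.
  Site 1 vs Site 6: Site 6 wins 5–4.
  Site 1 vs Site 8: Site 8 wins 5–4.
  Site 6 vs Site 8: Site 6 wins 5–4.
Copeland scores (wins − losses):
  Site 7: 3 − 0 = 3
  Site 1: 0 − 3 = -3
  Site 6: 2 − 1 = 1
  Site 8: 1 − 2 = -1
Site 7 has the best Copeland score.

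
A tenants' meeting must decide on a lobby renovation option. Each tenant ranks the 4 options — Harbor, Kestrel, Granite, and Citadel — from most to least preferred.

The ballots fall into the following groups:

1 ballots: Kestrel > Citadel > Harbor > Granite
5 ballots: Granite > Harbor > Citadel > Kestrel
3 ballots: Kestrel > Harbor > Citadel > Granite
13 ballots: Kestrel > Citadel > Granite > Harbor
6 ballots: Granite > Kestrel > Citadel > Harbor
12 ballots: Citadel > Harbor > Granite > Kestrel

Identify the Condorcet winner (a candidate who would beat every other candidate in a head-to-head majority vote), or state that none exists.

No Condorcet winner

Head-to-head results (40 voters total):
Harbor vs Kestrel: Kestrel wins 23–17.
Harbor vs Granite: Granite wins 24–16.
Harbor vs Citadel: Citadel wins 32–8.
Kestrel vs Granite: Granite wins 23–17.
Kestrel vs Citadel: Kestrel wins 23–17.
Granite vs Citadel: Citadel wins 29–11.
No candidate beats all others: Kestrel beats Citadel beats Granite beats Kestrel, a majority cycle.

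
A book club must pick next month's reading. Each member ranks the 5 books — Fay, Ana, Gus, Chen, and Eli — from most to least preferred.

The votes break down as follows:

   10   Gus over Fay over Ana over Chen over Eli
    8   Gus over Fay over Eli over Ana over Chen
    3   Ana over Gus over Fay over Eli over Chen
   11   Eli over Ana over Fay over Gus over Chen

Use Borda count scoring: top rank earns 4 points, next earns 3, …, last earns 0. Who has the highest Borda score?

Borda scores:
  Fay: 10·3 + 8·3 + 3·2 + 11·2 = 82
  Ana: 10·2 + 8·1 + 3·4 + 11·3 = 73
  Gus: 10·4 + 8·4 + 3·3 + 11·1 = 92
  Chen: 10·1 + 8·0 + 3·0 + 11·0 = 10
  Eli: 10·0 + 8·2 + 3·1 + 11·4 = 63
Gus has the highest total.

Gus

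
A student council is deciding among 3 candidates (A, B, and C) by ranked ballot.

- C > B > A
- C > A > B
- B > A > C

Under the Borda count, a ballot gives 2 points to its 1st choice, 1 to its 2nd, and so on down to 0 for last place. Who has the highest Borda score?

C

Borda scores:
  A: 0 + 1 + 1 = 2
  B: 1 + 0 + 2 = 3
  C: 2 + 2 + 0 = 4
C has the highest total.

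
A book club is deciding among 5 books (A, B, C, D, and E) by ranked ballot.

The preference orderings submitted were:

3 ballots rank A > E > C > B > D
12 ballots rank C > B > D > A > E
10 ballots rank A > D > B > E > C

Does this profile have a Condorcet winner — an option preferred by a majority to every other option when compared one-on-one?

Head-to-head results (25 voters total):
A vs B: A wins 13–12.
A vs C: A wins 13–12.
A vs D: A wins 13–12.
A vs E: A wins 25–0.
B vs C: C wins 15–10.
B vs D: B wins 15–10.
B vs E: B wins 22–3.
C vs D: C wins 15–10.
C vs E: E wins 13–12.
D vs E: D wins 22–3.
A beats each rival — B (13–12), C (13–12), D (13–12), E (25–0) — so A is the Condorcet winner.

Yes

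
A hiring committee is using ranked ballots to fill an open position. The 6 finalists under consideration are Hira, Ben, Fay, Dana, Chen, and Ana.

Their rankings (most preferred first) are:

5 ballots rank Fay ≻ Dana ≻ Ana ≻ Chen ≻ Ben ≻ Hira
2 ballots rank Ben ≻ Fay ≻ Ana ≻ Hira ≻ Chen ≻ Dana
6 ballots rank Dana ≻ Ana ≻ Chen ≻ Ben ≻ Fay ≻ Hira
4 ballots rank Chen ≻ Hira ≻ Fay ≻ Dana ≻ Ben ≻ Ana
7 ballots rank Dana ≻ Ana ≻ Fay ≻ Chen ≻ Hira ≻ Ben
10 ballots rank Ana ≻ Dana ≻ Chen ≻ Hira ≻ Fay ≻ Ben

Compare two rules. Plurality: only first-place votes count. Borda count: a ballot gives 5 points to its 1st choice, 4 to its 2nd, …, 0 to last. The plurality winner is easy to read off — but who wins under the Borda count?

Dana

Plurality first-place counts: Hira 0, Ben 2, Fay 5, Dana 13, Chen 4, Ana 10 → Dana.
Borda totals: Hira 47, Ben 31, Fay 82, Dana 133, Chen 94, Ana 123 → Dana.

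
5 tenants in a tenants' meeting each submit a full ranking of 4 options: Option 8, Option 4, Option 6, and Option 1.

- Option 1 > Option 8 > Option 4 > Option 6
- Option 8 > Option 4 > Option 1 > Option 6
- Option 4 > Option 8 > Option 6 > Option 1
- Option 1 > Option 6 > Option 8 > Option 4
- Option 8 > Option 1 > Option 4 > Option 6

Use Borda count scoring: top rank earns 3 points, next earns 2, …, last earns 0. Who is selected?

Borda scores:
  Option 8: 2 + 3 + 2 + 1 + 3 = 11
  Option 4: 1 + 2 + 3 + 0 + 1 = 7
  Option 6: 0 + 0 + 1 + 2 + 0 = 3
  Option 1: 3 + 1 + 0 + 3 + 2 = 9
Option 8 has the highest total.

Option 8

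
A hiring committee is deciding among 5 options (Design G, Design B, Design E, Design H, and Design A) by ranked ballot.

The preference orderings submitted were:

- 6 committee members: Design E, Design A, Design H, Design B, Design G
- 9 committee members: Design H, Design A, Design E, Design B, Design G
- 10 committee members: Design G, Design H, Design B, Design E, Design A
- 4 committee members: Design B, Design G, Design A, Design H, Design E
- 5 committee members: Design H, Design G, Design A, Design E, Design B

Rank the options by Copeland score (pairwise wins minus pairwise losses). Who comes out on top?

Pairwise results:
  Design G vs Design B: Design B wins 19–15.
  Design G vs Design E: Design G wins 19–15.
  Design G vs Design H: Design H wins 20–14.
  Design G vs Design A: Design G wins 19–15.
  Design B vs Design E: Design E wins 20–14.
  Design B vs Design H: Design H wins 30–4.
  Design B vs Design A: Design A wins 20–14.
  Design E vs Design H: Design H wins 28–6.
  Design E vs Design A: Design A wins 18–16.
  Design H vs Design A: Design H wins 24–10.
Copeland scores (wins − losses):
  Design G: 2 − 2 = 0
  Design B: 1 − 3 = -2
  Design E: 1 − 3 = -2
  Design H: 4 − 0 = 4
  Design A: 2 − 2 = 0
Design H has the best Copeland score.

Design H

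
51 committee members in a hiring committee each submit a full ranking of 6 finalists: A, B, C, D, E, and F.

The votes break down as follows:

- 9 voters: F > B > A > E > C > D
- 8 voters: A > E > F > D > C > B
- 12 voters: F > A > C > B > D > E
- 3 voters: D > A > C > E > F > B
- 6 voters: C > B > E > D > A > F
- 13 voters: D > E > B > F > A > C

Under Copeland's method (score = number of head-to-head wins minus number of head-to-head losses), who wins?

Pairwise results:
  A vs B: B wins 28–23.
  A vs C: A wins 45–6.
  A vs D: A wins 29–22.
  A vs E: A wins 32–19.
  A vs F: F wins 34–17.
  B vs C: C wins 29–22.
  B vs D: B wins 27–24.
  B vs E: B wins 27–24.
  B vs F: F wins 32–19.
  C vs D: C wins 27–24.
  C vs E: E wins 30–21.
  C vs F: F wins 42–9.
  D vs E: D wins 28–23.
  D vs F: F wins 29–22.
  E vs F: E wins 30–21.
Copeland scores (wins − losses):
  A: 3 − 2 = 1
  B: 3 − 2 = 1
  C: 2 − 3 = -1
  D: 1 − 4 = -3
  E: 2 − 3 = -1
  F: 4 − 1 = 3
F has the best Copeland score.

F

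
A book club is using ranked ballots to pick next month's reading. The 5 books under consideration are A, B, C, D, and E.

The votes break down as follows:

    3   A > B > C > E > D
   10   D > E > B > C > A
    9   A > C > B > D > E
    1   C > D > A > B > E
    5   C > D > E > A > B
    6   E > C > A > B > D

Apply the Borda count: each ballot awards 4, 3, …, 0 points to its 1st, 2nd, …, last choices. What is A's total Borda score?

67

Borda scores:
  A: 3·4 + 10·0 + 9·4 + 2 + 5·1 + 6·2 = 67
  B: 3·3 + 10·2 + 9·2 + 1 + 5·0 + 6·1 = 54
  C: 3·2 + 10·1 + 9·3 + 4 + 5·4 + 6·3 = 85
  D: 3·0 + 10·4 + 9·1 + 3 + 5·3 + 6·0 = 67
  E: 3·1 + 10·3 + 9·0 + 0 + 5·2 + 6·4 = 67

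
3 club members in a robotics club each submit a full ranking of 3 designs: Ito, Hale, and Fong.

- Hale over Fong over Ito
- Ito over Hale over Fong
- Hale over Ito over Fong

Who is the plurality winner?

First-place vote totals:
  Ito: 1
  Hale: 2
  Fong: 0
Hale has the most first-place votes.

Hale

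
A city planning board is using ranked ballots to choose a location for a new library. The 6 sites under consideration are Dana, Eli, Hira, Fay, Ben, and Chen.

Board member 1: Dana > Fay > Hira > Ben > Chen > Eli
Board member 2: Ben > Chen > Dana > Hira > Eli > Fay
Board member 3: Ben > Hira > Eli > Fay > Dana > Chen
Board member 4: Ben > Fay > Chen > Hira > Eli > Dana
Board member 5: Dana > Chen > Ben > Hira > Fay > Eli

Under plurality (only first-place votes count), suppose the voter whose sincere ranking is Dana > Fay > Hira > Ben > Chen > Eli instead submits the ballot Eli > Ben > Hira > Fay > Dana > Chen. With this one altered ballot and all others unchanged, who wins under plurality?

Ben

First-place totals with the altered ballot: Dana 1, Eli 1, Hira 0, Fay 0, Ben 3, Chen 0.
The winner is unchanged: still Ben.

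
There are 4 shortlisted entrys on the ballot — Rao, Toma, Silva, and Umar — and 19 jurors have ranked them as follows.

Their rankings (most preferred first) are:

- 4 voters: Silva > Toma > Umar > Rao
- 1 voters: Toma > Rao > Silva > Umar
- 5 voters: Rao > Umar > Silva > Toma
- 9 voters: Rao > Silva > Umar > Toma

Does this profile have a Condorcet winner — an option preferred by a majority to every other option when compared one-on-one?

Yes

Head-to-head results (19 voters total):
Rao vs Toma: Rao wins 14–5.
Rao vs Silva: Rao wins 15–4.
Rao vs Umar: Rao wins 15–4.
Toma vs Silva: Silva wins 18–1.
Toma vs Umar: Umar wins 14–5.
Silva vs Umar: Silva wins 14–5.
Rao beats each rival — Toma (14–5), Silva (15–4), Umar (15–4) — so Rao is the Condorcet winner.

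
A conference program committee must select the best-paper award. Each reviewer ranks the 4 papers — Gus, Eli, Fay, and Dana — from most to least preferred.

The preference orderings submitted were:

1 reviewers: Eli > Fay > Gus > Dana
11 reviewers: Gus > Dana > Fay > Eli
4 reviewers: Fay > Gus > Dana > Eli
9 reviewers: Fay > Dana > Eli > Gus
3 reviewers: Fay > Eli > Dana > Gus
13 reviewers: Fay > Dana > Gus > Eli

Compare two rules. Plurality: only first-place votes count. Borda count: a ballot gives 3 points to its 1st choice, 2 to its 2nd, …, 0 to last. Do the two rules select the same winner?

Plurality first-place counts: Gus 11, Eli 1, Fay 29, Dana 0 → Fay.
Borda totals: Gus 55, Eli 18, Fay 100, Dana 73 → Fay.
The two rules agree on Fay.

Yes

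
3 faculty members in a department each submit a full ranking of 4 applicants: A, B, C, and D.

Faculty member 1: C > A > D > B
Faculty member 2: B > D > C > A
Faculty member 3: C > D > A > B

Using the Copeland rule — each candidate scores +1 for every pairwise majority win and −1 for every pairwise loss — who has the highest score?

C

Pairwise results:
  A vs B: A wins 2–1.
  A vs C: C wins 3–0.
  A vs D: D wins 2–1.
  B vs C: C wins 2–1.
  B vs D: D wins 2–1.
  C vs D: C wins 2–1.
Copeland scores (wins − losses):
  A: 1 − 2 = -1
  B: 0 − 3 = -3
  C: 3 − 0 = 3
  D: 2 − 1 = 1
C has the best Copeland score.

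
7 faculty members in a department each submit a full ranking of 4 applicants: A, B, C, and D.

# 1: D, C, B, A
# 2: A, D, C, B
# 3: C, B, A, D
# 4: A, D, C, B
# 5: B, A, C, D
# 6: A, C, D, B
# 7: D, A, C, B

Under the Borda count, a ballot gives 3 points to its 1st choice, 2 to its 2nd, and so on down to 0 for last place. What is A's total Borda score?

14

Borda scores:
  A: 0 + 3 + 1 + 3 + 2 + 3 + 2 = 14
  B: 1 + 0 + 2 + 0 + 3 + 0 + 0 = 6
  C: 2 + 1 + 3 + 1 + 1 + 2 + 1 = 11
  D: 3 + 2 + 0 + 2 + 0 + 1 + 3 = 11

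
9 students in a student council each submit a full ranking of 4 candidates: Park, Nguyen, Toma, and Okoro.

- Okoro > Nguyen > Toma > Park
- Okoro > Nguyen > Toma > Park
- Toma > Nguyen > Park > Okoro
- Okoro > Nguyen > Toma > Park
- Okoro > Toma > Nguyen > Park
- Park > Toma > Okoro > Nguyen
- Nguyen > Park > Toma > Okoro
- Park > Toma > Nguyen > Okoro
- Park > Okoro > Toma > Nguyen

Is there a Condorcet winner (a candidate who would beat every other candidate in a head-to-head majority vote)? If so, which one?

Head-to-head results (9 voters total):
Park vs Nguyen: Nguyen wins 6–3.
Park vs Toma: Toma wins 5–4.
Park vs Okoro: Park wins 5–4.
Nguyen vs Toma: Toma wins 5–4.
Nguyen vs Okoro: Okoro wins 6–3.
Toma vs Okoro: Okoro wins 5–4.
No candidate beats all others: Park beats Okoro beats Nguyen beats Park, a majority cycle.

No Condorcet winner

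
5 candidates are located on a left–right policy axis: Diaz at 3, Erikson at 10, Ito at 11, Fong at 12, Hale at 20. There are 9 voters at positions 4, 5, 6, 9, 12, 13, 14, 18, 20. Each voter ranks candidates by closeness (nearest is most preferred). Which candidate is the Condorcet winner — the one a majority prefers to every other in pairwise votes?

With single-peaked preferences on a line, the Condorcet winner is the candidate closest to the median voter.
The median voter (position 12) is closest to Fong at 12.
Check: Fong vs Hale — voters closer to Fong: 7 of 9.

Fong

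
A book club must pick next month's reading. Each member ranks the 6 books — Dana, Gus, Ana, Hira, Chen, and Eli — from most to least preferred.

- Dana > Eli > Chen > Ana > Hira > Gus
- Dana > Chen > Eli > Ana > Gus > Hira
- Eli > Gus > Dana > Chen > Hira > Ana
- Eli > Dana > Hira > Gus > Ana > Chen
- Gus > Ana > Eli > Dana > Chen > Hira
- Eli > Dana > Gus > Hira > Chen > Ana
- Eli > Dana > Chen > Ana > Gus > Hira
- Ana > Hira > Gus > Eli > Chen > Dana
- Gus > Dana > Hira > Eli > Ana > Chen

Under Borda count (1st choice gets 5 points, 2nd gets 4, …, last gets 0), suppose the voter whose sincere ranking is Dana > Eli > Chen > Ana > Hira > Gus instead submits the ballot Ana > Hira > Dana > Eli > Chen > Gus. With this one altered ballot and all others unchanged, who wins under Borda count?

Borda totals with the altered ballot: Dana 29, Gus 24, Ana 20, Hira 17, Chen 13, Eli 32.
The winner is unchanged: still Eli.

Eli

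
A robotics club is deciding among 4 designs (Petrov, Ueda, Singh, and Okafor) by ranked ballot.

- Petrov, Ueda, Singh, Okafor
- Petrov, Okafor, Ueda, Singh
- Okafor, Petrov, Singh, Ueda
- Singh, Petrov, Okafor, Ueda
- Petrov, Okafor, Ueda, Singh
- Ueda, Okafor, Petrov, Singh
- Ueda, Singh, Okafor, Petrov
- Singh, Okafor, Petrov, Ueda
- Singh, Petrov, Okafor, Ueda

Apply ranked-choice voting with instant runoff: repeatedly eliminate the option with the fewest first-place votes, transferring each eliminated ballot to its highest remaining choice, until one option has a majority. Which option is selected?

Petrov

Round 1: Petrov 3, Singh 3, Ueda 2, Okafor 1. Okafor has the fewest and is eliminated.
Round 2: Petrov 4, Singh 3, Ueda 2. Ueda has the fewest and is eliminated.
Round 3: Petrov 5, Singh 4. Petrov has a majority.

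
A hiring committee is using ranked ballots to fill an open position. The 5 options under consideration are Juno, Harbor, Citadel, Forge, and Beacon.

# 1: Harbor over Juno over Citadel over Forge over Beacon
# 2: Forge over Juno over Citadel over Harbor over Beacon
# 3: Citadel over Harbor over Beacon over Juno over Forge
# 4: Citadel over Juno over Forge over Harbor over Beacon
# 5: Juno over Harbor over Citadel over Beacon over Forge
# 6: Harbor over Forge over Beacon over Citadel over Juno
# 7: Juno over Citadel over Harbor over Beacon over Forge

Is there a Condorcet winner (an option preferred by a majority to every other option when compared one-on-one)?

Head-to-head results (7 voters total):
Juno vs Harbor: Juno wins 4–3.
Juno vs Citadel: Juno wins 4–3.
Juno vs Forge: Juno wins 5–2.
Juno vs Beacon: Juno wins 5–2.
Harbor vs Citadel: Citadel wins 4–3.
Harbor vs Forge: Harbor wins 5–2.
Harbor vs Beacon: Harbor wins 7–0.
Citadel vs Forge: Citadel wins 5–2.
Citadel vs Beacon: Citadel wins 6–1.
Forge vs Beacon: Forge wins 4–3.
Juno beats each rival — Harbor (4–3), Citadel (4–3), Forge (5–2), Beacon (5–2) — so Juno is the Condorcet winner.

Yes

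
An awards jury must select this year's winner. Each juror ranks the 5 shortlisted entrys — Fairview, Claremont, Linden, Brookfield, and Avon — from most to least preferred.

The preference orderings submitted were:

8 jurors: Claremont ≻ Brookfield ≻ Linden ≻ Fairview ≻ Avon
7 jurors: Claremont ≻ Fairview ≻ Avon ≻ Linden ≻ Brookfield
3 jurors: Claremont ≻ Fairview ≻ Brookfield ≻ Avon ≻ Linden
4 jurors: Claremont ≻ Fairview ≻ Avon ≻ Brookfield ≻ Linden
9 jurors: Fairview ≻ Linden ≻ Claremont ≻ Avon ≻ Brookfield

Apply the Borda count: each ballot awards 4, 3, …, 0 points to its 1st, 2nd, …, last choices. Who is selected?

Borda scores:
  Fairview: 8·1 + 7·3 + 3·3 + 4·3 + 9·4 = 86
  Claremont: 8·4 + 7·4 + 3·4 + 4·4 + 9·2 = 106
  Linden: 8·2 + 7·1 + 3·0 + 4·0 + 9·3 = 50
  Brookfield: 8·3 + 7·0 + 3·2 + 4·1 + 9·0 = 34
  Avon: 8·0 + 7·2 + 3·1 + 4·2 + 9·1 = 34
Claremont has the highest total.

Claremont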